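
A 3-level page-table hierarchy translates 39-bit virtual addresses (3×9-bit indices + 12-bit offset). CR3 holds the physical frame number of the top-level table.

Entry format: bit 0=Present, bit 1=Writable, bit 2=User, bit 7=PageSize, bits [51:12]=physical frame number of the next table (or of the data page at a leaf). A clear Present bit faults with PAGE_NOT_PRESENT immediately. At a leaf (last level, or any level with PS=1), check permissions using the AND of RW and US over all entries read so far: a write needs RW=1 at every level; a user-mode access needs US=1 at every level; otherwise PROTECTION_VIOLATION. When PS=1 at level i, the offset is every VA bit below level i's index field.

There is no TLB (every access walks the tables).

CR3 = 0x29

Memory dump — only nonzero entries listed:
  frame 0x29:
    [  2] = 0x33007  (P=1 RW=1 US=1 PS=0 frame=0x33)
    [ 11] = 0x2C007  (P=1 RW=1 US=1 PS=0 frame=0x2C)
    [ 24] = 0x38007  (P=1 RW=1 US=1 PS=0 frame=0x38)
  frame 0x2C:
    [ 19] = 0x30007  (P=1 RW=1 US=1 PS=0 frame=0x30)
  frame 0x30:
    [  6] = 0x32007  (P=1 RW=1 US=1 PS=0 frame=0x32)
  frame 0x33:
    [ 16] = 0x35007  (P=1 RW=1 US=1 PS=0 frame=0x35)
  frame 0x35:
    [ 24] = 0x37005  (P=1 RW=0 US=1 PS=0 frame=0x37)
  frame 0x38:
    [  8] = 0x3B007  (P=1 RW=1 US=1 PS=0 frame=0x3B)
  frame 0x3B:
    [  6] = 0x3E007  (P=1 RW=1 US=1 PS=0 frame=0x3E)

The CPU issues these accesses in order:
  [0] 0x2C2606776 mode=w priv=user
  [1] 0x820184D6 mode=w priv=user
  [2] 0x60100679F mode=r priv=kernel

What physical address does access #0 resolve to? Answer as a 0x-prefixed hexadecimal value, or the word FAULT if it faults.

Trace:
#0 VA=0x2C2606776 (w,user):
  L0 @0x29[11] → 0x2C007  P=1,RW=1,US=1,PS=0
  L1 @0x2C[19] → 0x30007  P=1,RW=1,US=1,PS=0
  L2 @0x30[6] → 0x32007  P=1,RW=1,US=1,PS=0
  → PA=0x32776  (3 entries read)
#1 VA=0x820184D6 (w,user):
  L0 @0x29[2] → 0x33007  P=1,RW=1,US=1,PS=0
  L1 @0x33[16] → 0x35007  P=1,RW=1,US=1,PS=0
  L2 @0x35[24] → 0x37005  P=1,RW=0,US=1,PS=0
  ⇒ fault: PROTECTION_VIOLATION  — 3 lookups
#2 VA=0x60100679F (r,kernel):
  L0 @0x29[24] → 0x38007  P=1,RW=1,US=1,PS=0
  L1 @0x38[8] → 0x3B007  P=1,RW=1,US=1,PS=0
  L2 @0x3B[6] → 0x3E007  P=1,RW=1,US=1,PS=0
  → PA=0x3E79F  (3 entries read)

Access #0 PA: 0x32776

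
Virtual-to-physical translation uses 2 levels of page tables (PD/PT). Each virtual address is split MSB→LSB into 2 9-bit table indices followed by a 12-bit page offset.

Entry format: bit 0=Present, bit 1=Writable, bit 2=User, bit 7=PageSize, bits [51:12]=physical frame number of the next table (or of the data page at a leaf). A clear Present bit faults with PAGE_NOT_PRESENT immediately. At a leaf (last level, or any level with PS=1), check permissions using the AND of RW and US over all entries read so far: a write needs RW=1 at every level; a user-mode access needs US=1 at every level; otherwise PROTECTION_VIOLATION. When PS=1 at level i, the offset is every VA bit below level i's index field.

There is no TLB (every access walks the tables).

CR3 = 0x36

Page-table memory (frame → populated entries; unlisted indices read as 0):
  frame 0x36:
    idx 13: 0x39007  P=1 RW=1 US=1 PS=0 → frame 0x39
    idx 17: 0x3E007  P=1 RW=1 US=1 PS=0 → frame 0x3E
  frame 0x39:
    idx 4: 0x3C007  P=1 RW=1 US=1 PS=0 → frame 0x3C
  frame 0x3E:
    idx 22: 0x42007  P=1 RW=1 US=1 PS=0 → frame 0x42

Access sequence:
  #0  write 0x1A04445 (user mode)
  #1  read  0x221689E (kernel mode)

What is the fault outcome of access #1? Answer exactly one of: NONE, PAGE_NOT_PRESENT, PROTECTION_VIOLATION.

Trace:
#0 VA=0x1A04445 (w,user):
  L0: frame=0x36 idx=13 entry=0x39007 [P=1 RW=1 US=1 PS=0]
  L1: frame=0x39 idx=4 entry=0x3C007 [P=1 RW=1 US=1 PS=0]
  → PA=0x3C445  (2 entries read)
#1 VA=0x221689E (r,kernel):
  L0: frame=0x36 idx=17 entry=0x3E007 [P=1 RW=1 US=1 PS=0]
  L1: frame=0x3E idx=22 entry=0x42007 [P=1 RW=1 US=1 PS=0]
  → PA=0x4289E  (2 entries read)

Access #1 fault: NONE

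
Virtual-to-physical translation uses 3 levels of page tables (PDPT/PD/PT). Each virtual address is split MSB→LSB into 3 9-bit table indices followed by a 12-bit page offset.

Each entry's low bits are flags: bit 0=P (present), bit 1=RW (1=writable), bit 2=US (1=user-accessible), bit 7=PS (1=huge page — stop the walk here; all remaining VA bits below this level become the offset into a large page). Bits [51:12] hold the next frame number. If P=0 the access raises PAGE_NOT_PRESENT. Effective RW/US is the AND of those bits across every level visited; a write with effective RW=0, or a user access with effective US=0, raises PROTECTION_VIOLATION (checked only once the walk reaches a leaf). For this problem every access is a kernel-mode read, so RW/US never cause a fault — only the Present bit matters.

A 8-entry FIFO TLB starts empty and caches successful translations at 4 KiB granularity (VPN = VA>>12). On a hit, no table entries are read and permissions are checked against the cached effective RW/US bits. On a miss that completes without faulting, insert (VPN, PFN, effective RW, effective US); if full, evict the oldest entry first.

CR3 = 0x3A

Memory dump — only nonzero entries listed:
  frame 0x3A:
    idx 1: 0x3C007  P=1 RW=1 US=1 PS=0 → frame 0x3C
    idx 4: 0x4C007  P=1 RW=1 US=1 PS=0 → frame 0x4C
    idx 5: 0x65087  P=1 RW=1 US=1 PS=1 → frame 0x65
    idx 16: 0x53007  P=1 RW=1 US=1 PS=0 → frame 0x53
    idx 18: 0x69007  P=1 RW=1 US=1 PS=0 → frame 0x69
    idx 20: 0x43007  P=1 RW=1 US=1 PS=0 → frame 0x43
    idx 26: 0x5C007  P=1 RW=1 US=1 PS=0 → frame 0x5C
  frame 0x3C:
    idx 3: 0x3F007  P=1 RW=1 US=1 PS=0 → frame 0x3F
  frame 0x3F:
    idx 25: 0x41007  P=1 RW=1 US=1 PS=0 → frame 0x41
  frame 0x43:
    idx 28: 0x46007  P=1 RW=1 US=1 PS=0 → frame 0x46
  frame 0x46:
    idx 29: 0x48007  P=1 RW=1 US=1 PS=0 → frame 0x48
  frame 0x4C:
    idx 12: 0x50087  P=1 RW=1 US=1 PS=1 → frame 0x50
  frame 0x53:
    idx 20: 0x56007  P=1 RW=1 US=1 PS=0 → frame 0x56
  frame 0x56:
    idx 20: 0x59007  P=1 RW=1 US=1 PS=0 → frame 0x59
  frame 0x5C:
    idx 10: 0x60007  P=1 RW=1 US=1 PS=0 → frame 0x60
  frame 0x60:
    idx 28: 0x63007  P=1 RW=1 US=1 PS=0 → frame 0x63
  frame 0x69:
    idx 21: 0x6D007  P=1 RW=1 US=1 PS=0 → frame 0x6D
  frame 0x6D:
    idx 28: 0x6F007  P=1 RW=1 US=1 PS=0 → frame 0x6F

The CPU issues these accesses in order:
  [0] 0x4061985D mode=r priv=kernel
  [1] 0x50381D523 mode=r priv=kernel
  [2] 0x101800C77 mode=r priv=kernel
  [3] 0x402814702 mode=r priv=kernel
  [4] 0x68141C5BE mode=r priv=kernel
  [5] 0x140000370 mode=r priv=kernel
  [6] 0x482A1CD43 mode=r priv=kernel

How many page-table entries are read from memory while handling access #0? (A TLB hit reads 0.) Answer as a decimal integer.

Trace:
#0 VA=0x4061985D (r,kernel):
  lvl0: tbl 0x3A, slot 1 ⇒ 0x3C007 (P1/RW1/US1/PS0)
  lvl1: tbl 0x3C, slot 3 ⇒ 0x3F007 (P1/RW1/US1/PS0)
  lvl2: tbl 0x3F, slot 25 ⇒ 0x41007 (P1/RW1/US1/PS0)
  → PA=0x4185D  (3 entries read)
#1 VA=0x50381D523 (r,kernel):
  lvl0: tbl 0x3A, slot 20 ⇒ 0x43007 (P1/RW1/US1/PS0)
  lvl1: tbl 0x43, slot 28 ⇒ 0x46007 (P1/RW1/US1/PS0)
  lvl2: tbl 0x46, slot 29 ⇒ 0x48007 (P1/RW1/US1/PS0)
  → PA=0x48523  (3 entries read)
#2 VA=0x101800C77 (r,kernel):
  lvl0: tbl 0x3A, slot 4 ⇒ 0x4C007 (P1/RW1/US1/PS0)
  lvl1: tbl 0x4C, slot 12 ⇒ 0x50087 (P1/RW1/US1/PS1)
  → PA=0x50C77 (huge @L1)  (2 entries read)
#3 VA=0x402814702 (r,kernel):
  lvl0: tbl 0x3A, slot 16 ⇒ 0x53007 (P1/RW1/US1/PS0)
  lvl1: tbl 0x53, slot 20 ⇒ 0x56007 (P1/RW1/US1/PS0)
  lvl2: tbl 0x56, slot 20 ⇒ 0x59007 (P1/RW1/US1/PS0)
  → PA=0x59702  (3 entries read)
#4 VA=0x68141C5BE (r,kernel):
  lvl0: tbl 0x3A, slot 26 ⇒ 0x5C007 (P1/RW1/US1/PS0)
  lvl1: tbl 0x5C, slot 10 ⇒ 0x60007 (P1/RW1/US1/PS0)
  lvl2: tbl 0x60, slot 28 ⇒ 0x63007 (P1/RW1/US1/PS0)
  → PA=0x635BE  (3 entries read)
#5 VA=0x140000370 (r,kernel):
  lvl0: tbl 0x3A, slot 5 ⇒ 0x65087 (P1/RW1/US1/PS1)
  → PA=0x65370 (huge @L0)  (1 entries read)
#6 VA=0x482A1CD43 (r,kernel):
  lvl0: tbl 0x3A, slot 18 ⇒ 0x69007 (P1/RW1/US1/PS0)
  lvl1: tbl 0x69, slot 21 ⇒ 0x6D007 (P1/RW1/US1/PS0)
  lvl2: tbl 0x6D, slot 28 ⇒ 0x6F007 (P1/RW1/US1/PS0)
  → PA=0x6FD43  (3 entries read)

Entries read for #0: 3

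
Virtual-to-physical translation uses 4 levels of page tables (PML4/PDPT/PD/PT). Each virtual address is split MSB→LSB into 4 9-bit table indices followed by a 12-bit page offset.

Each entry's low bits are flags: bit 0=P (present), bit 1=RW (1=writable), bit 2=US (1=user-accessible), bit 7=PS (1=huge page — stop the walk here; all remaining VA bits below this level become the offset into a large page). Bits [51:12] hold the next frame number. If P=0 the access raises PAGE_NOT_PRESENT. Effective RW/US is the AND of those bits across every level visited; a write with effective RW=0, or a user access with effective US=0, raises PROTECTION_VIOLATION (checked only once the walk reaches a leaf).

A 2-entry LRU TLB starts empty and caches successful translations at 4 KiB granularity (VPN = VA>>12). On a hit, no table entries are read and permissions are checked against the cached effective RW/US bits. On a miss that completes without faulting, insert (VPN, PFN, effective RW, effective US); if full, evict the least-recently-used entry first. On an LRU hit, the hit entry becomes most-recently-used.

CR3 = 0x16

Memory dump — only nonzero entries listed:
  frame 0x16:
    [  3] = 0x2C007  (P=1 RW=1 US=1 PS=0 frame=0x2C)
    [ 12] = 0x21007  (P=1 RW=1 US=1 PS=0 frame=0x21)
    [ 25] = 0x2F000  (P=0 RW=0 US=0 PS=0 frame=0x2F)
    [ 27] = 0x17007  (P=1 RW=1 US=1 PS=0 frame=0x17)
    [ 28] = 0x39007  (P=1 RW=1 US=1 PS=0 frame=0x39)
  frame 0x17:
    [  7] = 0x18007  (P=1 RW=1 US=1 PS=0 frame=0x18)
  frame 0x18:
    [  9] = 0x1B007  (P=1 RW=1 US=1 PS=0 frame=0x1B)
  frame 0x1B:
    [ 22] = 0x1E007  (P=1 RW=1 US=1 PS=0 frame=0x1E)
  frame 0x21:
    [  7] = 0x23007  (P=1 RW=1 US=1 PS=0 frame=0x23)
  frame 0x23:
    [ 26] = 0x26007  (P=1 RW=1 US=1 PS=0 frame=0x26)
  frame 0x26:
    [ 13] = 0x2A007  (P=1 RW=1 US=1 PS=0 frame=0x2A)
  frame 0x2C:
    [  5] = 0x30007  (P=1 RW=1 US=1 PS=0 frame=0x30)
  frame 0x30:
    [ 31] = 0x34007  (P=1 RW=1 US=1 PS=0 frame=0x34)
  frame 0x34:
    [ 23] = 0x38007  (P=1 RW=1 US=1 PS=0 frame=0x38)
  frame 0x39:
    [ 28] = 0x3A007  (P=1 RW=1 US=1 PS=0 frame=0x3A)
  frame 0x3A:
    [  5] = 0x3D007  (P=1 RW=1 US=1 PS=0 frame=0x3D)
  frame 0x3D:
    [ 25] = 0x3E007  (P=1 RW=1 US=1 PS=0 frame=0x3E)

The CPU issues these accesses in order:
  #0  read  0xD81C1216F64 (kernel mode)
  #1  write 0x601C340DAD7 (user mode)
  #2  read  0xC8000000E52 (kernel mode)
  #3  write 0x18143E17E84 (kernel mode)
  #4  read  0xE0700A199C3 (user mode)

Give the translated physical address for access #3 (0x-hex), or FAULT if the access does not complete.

Walk each access:
#0 VA=0xD81C1216F64 (r,kernel):
  L0 @0x16[27] → 0x17007  P=1,RW=1,US=1,PS=0
  L1 @0x17[7] → 0x18007  P=1,RW=1,US=1,PS=0
  L2 @0x18[9] → 0x1B007  P=1,RW=1,US=1,PS=0
  L3 @0x1B[22] → 0x1E007  P=1,RW=1,US=1,PS=0
  ✓ 0x1EF64  — 4 lookups
#1 VA=0x601C340DAD7 (w,user):
  L0 @0x16[12] → 0x21007  P=1,RW=1,US=1,PS=0
  L1 @0x21[7] → 0x23007  P=1,RW=1,US=1,PS=0
  L2 @0x23[26] → 0x26007  P=1,RW=1,US=1,PS=0
  L3 @0x26[13] → 0x2A007  P=1,RW=1,US=1,PS=0
  ✓ 0x2AAD7  — 4 lookups
#2 VA=0xC8000000E52 (r,kernel):
  L0 @0x16[25] → 0x2F000  P=0,RW=0,US=0,PS=0
  ✗ PAGE_NOT_PRESENT  [1 reads]
#3 VA=0x18143E17E84 (w,kernel):
  L0 @0x16[3] → 0x2C007  P=1,RW=1,US=1,PS=0
  L1 @0x2C[5] → 0x30007  P=1,RW=1,US=1,PS=0
  L2 @0x30[31] → 0x34007  P=1,RW=1,US=1,PS=0
  L3 @0x34[23] → 0x38007  P=1,RW=1,US=1,PS=0
  ✓ 0x38E84  — 4 lookups
#4 VA=0xE0700A199C3 (r,user):
  L0 @0x16[28] → 0x39007  P=1,RW=1,US=1,PS=0
  L1 @0x39[28] → 0x3A007  P=1,RW=1,US=1,PS=0
  L2 @0x3A[5] → 0x3D007  P=1,RW=1,US=1,PS=0
  L3 @0x3D[25] → 0x3E007  P=1,RW=1,US=1,PS=0
  ✓ 0x3E9C3  — 4 lookups

Access #3 PA: 0x38E84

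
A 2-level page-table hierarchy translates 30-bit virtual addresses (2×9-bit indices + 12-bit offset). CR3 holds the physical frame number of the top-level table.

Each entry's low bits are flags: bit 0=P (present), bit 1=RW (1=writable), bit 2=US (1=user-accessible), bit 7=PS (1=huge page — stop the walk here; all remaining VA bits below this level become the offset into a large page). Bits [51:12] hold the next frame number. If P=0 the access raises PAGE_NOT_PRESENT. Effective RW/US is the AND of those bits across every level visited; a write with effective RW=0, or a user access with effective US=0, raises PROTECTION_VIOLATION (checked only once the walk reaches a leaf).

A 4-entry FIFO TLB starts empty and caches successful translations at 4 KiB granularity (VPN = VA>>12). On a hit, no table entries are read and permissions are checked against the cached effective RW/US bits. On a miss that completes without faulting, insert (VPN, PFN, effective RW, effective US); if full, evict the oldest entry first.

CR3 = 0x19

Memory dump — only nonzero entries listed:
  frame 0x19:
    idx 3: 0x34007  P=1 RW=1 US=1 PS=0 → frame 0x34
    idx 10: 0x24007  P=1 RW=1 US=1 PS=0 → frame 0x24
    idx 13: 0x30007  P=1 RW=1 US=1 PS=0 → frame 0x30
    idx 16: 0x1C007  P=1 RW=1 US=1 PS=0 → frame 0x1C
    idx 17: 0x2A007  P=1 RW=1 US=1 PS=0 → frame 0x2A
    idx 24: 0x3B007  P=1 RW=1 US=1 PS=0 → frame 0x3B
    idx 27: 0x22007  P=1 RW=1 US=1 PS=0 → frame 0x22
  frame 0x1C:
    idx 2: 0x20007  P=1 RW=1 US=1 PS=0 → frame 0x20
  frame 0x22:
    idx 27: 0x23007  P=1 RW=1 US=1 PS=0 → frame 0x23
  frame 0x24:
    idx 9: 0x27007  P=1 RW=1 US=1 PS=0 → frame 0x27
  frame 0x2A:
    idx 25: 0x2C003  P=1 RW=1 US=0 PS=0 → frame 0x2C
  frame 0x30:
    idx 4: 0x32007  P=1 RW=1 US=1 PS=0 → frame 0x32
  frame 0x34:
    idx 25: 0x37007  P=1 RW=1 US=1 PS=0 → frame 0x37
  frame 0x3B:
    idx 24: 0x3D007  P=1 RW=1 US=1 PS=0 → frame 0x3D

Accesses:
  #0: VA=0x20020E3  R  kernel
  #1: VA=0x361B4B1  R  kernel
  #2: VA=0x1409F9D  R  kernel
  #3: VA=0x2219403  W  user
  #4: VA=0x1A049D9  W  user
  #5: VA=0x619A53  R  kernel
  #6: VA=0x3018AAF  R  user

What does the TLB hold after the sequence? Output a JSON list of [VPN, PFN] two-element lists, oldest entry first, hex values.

Trace:
#0 VA=0x20020E3 (r,kernel):
  L0 @0x19[16] → 0x1C007  P=1,RW=1,US=1,PS=0
  L1 @0x1C[2] → 0x20007  P=1,RW=1,US=1,PS=0
  ⇒ phys 0x200E3  [2 reads]
#1 VA=0x361B4B1 (r,kernel):
  L0 @0x19[27] → 0x22007  P=1,RW=1,US=1,PS=0
  L1 @0x22[27] → 0x23007  P=1,RW=1,US=1,PS=0
  ⇒ phys 0x234B1  [2 reads]
#2 VA=0x1409F9D (r,kernel):
  L0 @0x19[10] → 0x24007  P=1,RW=1,US=1,PS=0
  L1 @0x24[9] → 0x27007  P=1,RW=1,US=1,PS=0
  ⇒ phys 0x27F9D  [2 reads]
#3 VA=0x2219403 (w,user):
  L0 @0x19[17] → 0x2A007  P=1,RW=1,US=1,PS=0
  L1 @0x2A[25] → 0x2C003  P=1,RW=1,US=0,PS=0
  ✗ PROTECTION_VIOLATION  [2 reads]
#4 VA=0x1A049D9 (w,user):
  L0 @0x19[13] → 0x30007  P=1,RW=1,US=1,PS=0
  L1 @0x30[4] → 0x32007  P=1,RW=1,US=1,PS=0
  ⇒ phys 0x329D9  [2 reads]
#5 VA=0x619A53 (r,kernel):
  L0 @0x19[3] → 0x34007  P=1,RW=1,US=1,PS=0
  L1 @0x34[25] → 0x37007  P=1,RW=1,US=1,PS=0
  ⇒ phys 0x37A53  [2 reads]
#6 VA=0x3018AAF (r,user):
  L0 @0x19[24] → 0x3B007  P=1,RW=1,US=1,PS=0
  L1 @0x3B[24] → 0x3D007  P=1,RW=1,US=1,PS=0
  ⇒ phys 0x3DAAF  [2 reads]

TLB: [["0x1409", "0x27"], ["0x1A04", "0x32"], ["0x619", "0x37"], ["0x3018", "0x3D"]]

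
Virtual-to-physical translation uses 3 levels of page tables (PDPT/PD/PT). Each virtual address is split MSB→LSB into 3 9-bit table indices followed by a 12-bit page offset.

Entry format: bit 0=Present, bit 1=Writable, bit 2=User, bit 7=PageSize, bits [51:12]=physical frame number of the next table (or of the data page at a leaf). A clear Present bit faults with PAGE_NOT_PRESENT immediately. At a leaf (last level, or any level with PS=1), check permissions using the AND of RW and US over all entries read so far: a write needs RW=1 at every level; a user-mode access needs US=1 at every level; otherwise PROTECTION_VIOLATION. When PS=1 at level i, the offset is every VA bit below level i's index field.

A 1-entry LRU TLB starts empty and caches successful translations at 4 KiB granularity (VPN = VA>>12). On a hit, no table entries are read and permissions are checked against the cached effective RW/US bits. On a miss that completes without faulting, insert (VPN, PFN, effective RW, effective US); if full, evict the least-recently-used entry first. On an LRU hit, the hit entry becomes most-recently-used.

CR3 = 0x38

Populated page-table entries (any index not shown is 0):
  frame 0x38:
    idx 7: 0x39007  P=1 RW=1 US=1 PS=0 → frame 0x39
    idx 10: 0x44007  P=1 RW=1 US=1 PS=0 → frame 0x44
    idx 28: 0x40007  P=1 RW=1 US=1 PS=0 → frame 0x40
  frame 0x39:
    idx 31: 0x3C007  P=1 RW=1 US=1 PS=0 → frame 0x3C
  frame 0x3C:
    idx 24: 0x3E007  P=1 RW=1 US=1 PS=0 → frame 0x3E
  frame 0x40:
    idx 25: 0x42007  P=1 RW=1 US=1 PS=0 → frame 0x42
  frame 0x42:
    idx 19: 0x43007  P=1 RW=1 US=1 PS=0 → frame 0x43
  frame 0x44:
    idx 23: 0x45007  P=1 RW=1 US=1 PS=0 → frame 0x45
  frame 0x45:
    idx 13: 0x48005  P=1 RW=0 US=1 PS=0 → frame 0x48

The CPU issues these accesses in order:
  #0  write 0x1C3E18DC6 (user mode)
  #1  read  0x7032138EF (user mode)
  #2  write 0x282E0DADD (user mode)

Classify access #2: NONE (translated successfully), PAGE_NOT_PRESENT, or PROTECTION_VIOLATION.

Trace:
#0 VA=0x1C3E18DC6 (w,user):
  L0 @0x38[7] → 0x39007  P=1,RW=1,US=1,PS=0
  L1 @0x39[31] → 0x3C007  P=1,RW=1,US=1,PS=0
  L2 @0x3C[24] → 0x3E007  P=1,RW=1,US=1,PS=0
  ✓ 0x3EDC6  — 3 lookups
#1 VA=0x7032138EF (r,user):
  L0 @0x38[28] → 0x40007  P=1,RW=1,US=1,PS=0
  L1 @0x40[25] → 0x42007  P=1,RW=1,US=1,PS=0
  L2 @0x42[19] → 0x43007  P=1,RW=1,US=1,PS=0
  ✓ 0x438EF  — 3 lookups
#2 VA=0x282E0DADD (w,user):
  L0 @0x38[10] → 0x44007  P=1,RW=1,US=1,PS=0
  L1 @0x44[23] → 0x45007  P=1,RW=1,US=1,PS=0
  L2 @0x45[13] → 0x48005  P=1,RW=0,US=1,PS=0
  ✗ PROTECTION_VIOLATION  [3 reads]

Access #2 fault: PROTECTION_VIOLATION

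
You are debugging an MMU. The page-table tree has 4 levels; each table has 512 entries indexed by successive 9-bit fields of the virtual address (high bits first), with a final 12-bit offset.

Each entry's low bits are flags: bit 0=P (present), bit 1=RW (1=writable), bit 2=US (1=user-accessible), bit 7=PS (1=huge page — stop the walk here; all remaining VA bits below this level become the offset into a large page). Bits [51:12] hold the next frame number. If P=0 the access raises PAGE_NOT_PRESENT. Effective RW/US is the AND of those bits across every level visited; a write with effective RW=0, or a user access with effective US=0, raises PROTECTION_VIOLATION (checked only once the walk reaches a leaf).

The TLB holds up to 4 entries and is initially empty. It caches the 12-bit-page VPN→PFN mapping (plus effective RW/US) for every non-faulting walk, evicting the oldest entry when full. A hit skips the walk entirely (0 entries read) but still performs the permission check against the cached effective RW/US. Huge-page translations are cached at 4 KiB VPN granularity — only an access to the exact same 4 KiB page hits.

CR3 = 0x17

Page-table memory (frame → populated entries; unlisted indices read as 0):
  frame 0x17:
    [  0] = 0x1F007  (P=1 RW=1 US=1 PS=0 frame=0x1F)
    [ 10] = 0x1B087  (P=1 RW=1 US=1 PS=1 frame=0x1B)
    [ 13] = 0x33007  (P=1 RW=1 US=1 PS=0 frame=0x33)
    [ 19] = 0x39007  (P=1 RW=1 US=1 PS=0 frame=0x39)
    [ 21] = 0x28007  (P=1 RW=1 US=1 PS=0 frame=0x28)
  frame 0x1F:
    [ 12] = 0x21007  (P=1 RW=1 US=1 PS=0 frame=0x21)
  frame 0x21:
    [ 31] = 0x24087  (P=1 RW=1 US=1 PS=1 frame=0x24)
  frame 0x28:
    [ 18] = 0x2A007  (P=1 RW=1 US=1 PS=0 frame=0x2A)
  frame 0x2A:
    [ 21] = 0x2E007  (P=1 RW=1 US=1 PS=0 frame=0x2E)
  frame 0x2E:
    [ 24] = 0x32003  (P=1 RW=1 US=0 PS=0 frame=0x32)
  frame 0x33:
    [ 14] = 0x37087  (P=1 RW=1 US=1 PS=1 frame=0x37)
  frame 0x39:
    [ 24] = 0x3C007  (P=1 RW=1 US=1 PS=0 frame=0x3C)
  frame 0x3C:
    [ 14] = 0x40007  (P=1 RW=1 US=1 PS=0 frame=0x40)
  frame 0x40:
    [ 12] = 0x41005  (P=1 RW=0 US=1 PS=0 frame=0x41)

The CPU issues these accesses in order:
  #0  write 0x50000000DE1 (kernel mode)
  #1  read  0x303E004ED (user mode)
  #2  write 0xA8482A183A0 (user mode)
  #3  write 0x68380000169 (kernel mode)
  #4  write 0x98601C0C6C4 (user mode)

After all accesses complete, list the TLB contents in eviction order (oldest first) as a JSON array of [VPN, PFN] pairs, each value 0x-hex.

Per-access translation:
#0 VA=0x50000000DE1 (w,kernel):
  lvl0: tbl 0x17, slot 10 ⇒ 0x1B087 (P1/RW1/US1/PS1)
  ⇒ phys 0x1BDE1 (huge @L0)  [1 reads]
#1 VA=0x303E004ED (r,user):
  lvl0: tbl 0x17, slot 0 ⇒ 0x1F007 (P1/RW1/US1/PS0)
  lvl1: tbl 0x1F, slot 12 ⇒ 0x21007 (P1/RW1/US1/PS0)
  lvl2: tbl 0x21, slot 31 ⇒ 0x24087 (P1/RW1/US1/PS1)
  ⇒ phys 0x244ED (huge @L2)  [3 reads]
#2 VA=0xA8482A183A0 (w,user):
  lvl0: tbl 0x17, slot 21 ⇒ 0x28007 (P1/RW1/US1/PS0)
  lvl1: tbl 0x28, slot 18 ⇒ 0x2A007 (P1/RW1/US1/PS0)
  lvl2: tbl 0x2A, slot 21 ⇒ 0x2E007 (P1/RW1/US1/PS0)
  lvl3: tbl 0x2E, slot 24 ⇒ 0x32003 (P1/RW1/US0/PS0)
  → PROTECTION_VIOLATION  (4 entries read)
#3 VA=0x68380000169 (w,kernel):
  lvl0: tbl 0x17, slot 13 ⇒ 0x33007 (P1/RW1/US1/PS0)
  lvl1: tbl 0x33, slot 14 ⇒ 0x37087 (P1/RW1/US1/PS1)
  ⇒ phys 0x37169 (huge @L1)  [2 reads]
#4 VA=0x98601C0C6C4 (w,user):
  lvl0: tbl 0x17, slot 19 ⇒ 0x39007 (P1/RW1/US1/PS0)
  lvl1: tbl 0x39, slot 24 ⇒ 0x3C007 (P1/RW1/US1/PS0)
  lvl2: tbl 0x3C, slot 14 ⇒ 0x40007 (P1/RW1/US1/PS0)
  lvl3: tbl 0x40, slot 12 ⇒ 0x41005 (P1/RW0/US1/PS0)
  → PROTECTION_VIOLATION  (4 entries read)

TLB: [["0x50000000", "0x1B"], ["0x303E00", "0x24"], ["0x68380000", "0x37"]]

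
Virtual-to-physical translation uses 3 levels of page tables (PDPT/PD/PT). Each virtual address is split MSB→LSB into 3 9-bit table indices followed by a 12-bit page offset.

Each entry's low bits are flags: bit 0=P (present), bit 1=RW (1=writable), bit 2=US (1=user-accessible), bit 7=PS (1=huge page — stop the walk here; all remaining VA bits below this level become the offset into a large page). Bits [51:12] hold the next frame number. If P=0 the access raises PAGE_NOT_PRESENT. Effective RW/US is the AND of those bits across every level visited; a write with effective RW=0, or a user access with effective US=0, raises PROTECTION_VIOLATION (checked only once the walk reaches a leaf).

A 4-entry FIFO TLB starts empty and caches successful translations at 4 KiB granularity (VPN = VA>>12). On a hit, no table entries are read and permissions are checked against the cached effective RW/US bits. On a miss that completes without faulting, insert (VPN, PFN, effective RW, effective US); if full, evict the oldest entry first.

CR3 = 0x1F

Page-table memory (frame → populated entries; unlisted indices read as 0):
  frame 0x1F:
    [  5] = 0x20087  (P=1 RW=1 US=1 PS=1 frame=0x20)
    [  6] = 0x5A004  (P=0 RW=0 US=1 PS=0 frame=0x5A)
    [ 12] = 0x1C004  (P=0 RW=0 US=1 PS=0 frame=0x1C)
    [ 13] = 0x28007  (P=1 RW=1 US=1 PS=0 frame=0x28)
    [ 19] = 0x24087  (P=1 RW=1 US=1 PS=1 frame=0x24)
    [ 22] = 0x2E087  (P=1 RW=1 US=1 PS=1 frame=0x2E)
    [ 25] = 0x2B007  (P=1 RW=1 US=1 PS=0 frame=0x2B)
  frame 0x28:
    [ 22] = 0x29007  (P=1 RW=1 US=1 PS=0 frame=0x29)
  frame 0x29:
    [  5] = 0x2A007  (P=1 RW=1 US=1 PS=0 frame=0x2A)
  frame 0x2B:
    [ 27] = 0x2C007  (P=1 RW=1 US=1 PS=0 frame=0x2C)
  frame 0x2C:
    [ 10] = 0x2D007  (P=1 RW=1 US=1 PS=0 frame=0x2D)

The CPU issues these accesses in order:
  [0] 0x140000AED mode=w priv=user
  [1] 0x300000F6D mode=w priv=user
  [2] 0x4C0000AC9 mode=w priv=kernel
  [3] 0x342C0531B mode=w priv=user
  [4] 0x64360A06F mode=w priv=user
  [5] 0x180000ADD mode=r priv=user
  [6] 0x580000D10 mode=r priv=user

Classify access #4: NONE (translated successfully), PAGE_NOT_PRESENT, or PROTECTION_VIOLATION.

Per-access translation:
#0 VA=0x140000AED (w,user):
  [0] read 0x1F idx=5: raw=0x20087 flags P=1 W=1 U=1 S=1
  ⇒ phys 0x20AED (huge @L0)  [1 reads]
#1 VA=0x300000F6D (w,user):
  [0] read 0x1F idx=12: raw=0x1C004 flags P=0 W=0 U=1 S=0
  ✗ PAGE_NOT_PRESENT  [1 reads]
#2 VA=0x4C0000AC9 (w,kernel):
  [0] read 0x1F idx=19: raw=0x24087 flags P=1 W=1 U=1 S=1
  ⇒ phys 0x24AC9 (huge @L0)  [1 reads]
#3 VA=0x342C0531B (w,user):
  [0] read 0x1F idx=13: raw=0x28007 flags P=1 W=1 U=1 S=0
  [1] read 0x28 idx=22: raw=0x29007 flags P=1 W=1 U=1 S=0
  [2] read 0x29 idx=5: raw=0x2A007 flags P=1 W=1 U=1 S=0
  ⇒ phys 0x2A31B  [3 reads]
#4 VA=0x64360A06F (w,user):
  [0] read 0x1F idx=25: raw=0x2B007 flags P=1 W=1 U=1 S=0
  [1] read 0x2B idx=27: raw=0x2C007 flags P=1 W=1 U=1 S=0
  [2] read 0x2C idx=10: raw=0x2D007 flags P=1 W=1 U=1 S=0
  ⇒ phys 0x2D06F  [3 reads]
#5 VA=0x180000ADD (r,user):
  [0] read 0x1F idx=6: raw=0x5A004 flags P=0 W=0 U=1 S=0
  ✗ PAGE_NOT_PRESENT  [1 reads]
#6 VA=0x580000D10 (r,user):
  [0] read 0x1F idx=22: raw=0x2E087 flags P=1 W=1 U=1 S=1
  ⇒ phys 0x2ED10 (huge @L0)  [1 reads]

Access #4 fault: NONE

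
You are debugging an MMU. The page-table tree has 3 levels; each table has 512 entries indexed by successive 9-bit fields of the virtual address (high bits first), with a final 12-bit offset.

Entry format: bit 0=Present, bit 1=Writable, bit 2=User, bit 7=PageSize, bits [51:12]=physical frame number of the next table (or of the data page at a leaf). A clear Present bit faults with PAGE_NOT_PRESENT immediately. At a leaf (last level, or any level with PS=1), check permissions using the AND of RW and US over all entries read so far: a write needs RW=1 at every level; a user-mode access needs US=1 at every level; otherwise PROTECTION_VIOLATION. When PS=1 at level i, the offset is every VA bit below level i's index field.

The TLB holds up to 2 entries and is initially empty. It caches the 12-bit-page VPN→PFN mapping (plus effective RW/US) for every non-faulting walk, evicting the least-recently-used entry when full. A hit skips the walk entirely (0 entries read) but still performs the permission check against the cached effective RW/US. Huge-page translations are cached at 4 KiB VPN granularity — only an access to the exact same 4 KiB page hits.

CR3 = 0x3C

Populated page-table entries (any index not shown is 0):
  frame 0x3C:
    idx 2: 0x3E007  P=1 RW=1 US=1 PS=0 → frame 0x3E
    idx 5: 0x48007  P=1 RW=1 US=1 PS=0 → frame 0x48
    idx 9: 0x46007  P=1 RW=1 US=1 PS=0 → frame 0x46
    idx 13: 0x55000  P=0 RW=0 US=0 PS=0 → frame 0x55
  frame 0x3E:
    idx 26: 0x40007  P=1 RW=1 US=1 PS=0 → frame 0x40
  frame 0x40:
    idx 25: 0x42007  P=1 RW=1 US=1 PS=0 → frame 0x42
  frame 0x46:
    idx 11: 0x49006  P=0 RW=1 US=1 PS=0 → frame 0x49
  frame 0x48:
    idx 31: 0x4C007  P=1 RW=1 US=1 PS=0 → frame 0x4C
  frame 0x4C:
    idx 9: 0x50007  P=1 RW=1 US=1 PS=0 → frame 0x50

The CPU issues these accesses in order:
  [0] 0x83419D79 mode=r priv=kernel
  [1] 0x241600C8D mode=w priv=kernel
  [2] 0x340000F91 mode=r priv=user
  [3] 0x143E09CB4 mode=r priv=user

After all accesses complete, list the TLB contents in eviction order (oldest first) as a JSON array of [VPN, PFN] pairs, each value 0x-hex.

Walk each access:
#0 VA=0x83419D79 (r,kernel):
  L0: frame=0x3C idx=2 entry=0x3E007 [P=1 RW=1 US=1 PS=0]
  L1: frame=0x3E idx=26 entry=0x40007 [P=1 RW=1 US=1 PS=0]
  L2: frame=0x40 idx=25 entry=0x42007 [P=1 RW=1 US=1 PS=0]
  → PA=0x42D79  (3 entries read)
#1 VA=0x241600C8D (w,kernel):
  L0: frame=0x3C idx=9 entry=0x46007 [P=1 RW=1 US=1 PS=0]
  L1: frame=0x46 idx=11 entry=0x49006 [P=0 RW=1 US=1 PS=0]
  → PAGE_NOT_PRESENT  (2 entries read)
#2 VA=0x340000F91 (r,user):
  L0: frame=0x3C idx=13 entry=0x55000 [P=0 RW=0 US=0 PS=0]
  → PAGE_NOT_PRESENT  (1 entries read)
#3 VA=0x143E09CB4 (r,user):
  L0: frame=0x3C idx=5 entry=0x48007 [P=1 RW=1 US=1 PS=0]
  L1: frame=0x48 idx=31 entry=0x4C007 [P=1 RW=1 US=1 PS=0]
  L2: frame=0x4C idx=9 entry=0x50007 [P=1 RW=1 US=1 PS=0]
  → PA=0x50CB4  (3 entries read)

TLB: [["0x83419", "0x42"], ["0x143E09", "0x50"]]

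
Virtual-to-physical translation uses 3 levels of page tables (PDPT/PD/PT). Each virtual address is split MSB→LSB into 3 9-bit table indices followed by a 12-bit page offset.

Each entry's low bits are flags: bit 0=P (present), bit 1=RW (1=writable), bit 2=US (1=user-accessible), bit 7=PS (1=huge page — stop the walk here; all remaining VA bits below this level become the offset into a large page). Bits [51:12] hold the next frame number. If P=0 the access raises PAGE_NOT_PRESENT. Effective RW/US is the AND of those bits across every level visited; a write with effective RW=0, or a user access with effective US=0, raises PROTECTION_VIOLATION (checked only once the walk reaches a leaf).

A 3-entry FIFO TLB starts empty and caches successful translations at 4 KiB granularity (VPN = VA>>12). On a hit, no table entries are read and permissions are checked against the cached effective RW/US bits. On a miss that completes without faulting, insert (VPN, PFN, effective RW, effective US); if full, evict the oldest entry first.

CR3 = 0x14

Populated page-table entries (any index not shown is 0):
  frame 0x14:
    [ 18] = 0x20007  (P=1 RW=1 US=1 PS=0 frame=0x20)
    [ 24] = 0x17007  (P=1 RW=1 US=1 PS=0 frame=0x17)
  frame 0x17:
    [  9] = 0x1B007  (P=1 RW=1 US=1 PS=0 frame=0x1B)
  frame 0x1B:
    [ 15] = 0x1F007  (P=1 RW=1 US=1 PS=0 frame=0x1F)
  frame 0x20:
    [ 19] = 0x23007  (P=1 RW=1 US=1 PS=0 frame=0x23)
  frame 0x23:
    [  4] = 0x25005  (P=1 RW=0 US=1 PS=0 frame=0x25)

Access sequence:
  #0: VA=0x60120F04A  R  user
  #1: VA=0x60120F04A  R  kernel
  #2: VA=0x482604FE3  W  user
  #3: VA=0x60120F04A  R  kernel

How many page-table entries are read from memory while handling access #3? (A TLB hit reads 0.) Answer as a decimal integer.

Trace:
#0 VA=0x60120F04A (r,user):
  lvl0: tbl 0x14, slot 24 ⇒ 0x17007 (P1/RW1/US1/PS0)
  lvl1: tbl 0x17, slot 9 ⇒ 0x1B007 (P1/RW1/US1/PS0)
  lvl2: tbl 0x1B, slot 15 ⇒ 0x1F007 (P1/RW1/US1/PS0)
  → PA=0x1F04A  (3 entries read)
#1 VA=0x60120F04A (r,kernel):
  TLB hit vpn=0x60120F → PA=0x1F04A
#2 VA=0x482604FE3 (w,user):
  lvl0: tbl 0x14, slot 18 ⇒ 0x20007 (P1/RW1/US1/PS0)
  lvl1: tbl 0x20, slot 19 ⇒ 0x23007 (P1/RW1/US1/PS0)
  lvl2: tbl 0x23, slot 4 ⇒ 0x25005 (P1/RW0/US1/PS0)
  ✗ PROTECTION_VIOLATION  [3 reads]
#3 VA=0x60120F04A (r,kernel):
  TLB hit vpn=0x60120F → PA=0x1F04A

Entries read for #3: 0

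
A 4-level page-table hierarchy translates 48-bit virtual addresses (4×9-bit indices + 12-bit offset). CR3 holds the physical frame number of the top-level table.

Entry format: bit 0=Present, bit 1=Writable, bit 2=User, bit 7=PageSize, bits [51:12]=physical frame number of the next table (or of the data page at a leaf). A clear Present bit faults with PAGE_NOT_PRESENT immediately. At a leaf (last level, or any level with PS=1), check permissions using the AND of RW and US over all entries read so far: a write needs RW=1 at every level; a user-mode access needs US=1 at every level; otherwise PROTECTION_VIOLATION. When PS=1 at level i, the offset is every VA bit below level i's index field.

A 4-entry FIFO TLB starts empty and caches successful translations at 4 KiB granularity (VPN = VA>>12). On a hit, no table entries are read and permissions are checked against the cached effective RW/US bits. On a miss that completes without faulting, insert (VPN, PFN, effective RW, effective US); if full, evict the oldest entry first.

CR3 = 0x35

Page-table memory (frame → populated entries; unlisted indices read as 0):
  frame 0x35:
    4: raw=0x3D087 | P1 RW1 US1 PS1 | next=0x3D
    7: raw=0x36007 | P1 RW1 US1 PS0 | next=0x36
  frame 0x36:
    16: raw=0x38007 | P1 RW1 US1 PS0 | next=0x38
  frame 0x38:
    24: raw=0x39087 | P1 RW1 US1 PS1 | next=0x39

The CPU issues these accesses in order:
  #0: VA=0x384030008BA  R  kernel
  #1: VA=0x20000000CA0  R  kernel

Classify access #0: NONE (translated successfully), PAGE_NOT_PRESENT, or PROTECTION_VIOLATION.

Walk each access:
#0 VA=0x384030008BA (r,kernel):
  L0: frame=0x35 idx=7 entry=0x36007 [P=1 RW=1 US=1 PS=0]
  L1: frame=0x36 idx=16 entry=0x38007 [P=1 RW=1 US=1 PS=0]
  L2: frame=0x38 idx=24 entry=0x39087 [P=1 RW=1 US=1 PS=1]
  → PA=0x398BA (huge @L2)  (3 entries read)
#1 VA=0x20000000CA0 (r,kernel):
  L0: frame=0x35 idx=4 entry=0x3D087 [P=1 RW=1 US=1 PS=1]
  → PA=0x3DCA0 (huge @L0)  (1 entries read)

Access #0 fault: NONE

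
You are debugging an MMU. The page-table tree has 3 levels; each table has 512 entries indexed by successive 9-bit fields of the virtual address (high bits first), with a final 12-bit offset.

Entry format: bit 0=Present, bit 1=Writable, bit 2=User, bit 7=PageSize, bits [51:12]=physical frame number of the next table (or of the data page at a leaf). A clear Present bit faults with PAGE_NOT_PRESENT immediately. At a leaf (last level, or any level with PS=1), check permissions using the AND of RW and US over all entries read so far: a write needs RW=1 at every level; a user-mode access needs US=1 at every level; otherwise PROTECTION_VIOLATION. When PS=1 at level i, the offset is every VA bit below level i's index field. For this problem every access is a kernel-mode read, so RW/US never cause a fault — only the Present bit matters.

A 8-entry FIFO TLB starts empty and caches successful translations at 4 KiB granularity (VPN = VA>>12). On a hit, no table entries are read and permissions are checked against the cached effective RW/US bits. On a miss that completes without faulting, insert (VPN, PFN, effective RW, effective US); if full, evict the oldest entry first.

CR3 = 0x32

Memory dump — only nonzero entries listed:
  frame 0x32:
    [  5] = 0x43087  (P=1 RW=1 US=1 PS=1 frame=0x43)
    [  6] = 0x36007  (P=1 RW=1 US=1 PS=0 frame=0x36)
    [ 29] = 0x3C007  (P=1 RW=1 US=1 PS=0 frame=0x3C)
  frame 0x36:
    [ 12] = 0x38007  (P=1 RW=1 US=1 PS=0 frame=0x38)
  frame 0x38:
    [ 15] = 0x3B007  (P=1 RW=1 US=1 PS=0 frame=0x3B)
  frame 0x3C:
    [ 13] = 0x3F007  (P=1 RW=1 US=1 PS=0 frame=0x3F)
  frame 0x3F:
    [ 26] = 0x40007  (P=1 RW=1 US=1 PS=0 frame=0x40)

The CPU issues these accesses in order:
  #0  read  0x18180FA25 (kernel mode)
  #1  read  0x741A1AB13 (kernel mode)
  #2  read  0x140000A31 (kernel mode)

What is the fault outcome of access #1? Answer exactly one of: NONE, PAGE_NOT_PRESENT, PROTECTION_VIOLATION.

Trace:
#0 VA=0x18180FA25 (r,kernel):
  L0: frame=0x32 idx=6 entry=0x36007 [P=1 RW=1 US=1 PS=0]
  L1: frame=0x36 idx=12 entry=0x38007 [P=1 RW=1 US=1 PS=0]
  L2: frame=0x38 idx=15 entry=0x3B007 [P=1 RW=1 US=1 PS=0]
  ⇒ phys 0x3BA25  [3 reads]
#1 VA=0x741A1AB13 (r,kernel):
  L0: frame=0x32 idx=29 entry=0x3C007 [P=1 RW=1 US=1 PS=0]
  L1: frame=0x3C idx=13 entry=0x3F007 [P=1 RW=1 US=1 PS=0]
  L2: frame=0x3F idx=26 entry=0x40007 [P=1 RW=1 US=1 PS=0]
  ⇒ phys 0x40B13  [3 reads]
#2 VA=0x140000A31 (r,kernel):
  L0: frame=0x32 idx=5 entry=0x43087 [P=1 RW=1 US=1 PS=1]
  ⇒ phys 0x43A31 (huge @L0)  [1 reads]

Access #1 fault: NONE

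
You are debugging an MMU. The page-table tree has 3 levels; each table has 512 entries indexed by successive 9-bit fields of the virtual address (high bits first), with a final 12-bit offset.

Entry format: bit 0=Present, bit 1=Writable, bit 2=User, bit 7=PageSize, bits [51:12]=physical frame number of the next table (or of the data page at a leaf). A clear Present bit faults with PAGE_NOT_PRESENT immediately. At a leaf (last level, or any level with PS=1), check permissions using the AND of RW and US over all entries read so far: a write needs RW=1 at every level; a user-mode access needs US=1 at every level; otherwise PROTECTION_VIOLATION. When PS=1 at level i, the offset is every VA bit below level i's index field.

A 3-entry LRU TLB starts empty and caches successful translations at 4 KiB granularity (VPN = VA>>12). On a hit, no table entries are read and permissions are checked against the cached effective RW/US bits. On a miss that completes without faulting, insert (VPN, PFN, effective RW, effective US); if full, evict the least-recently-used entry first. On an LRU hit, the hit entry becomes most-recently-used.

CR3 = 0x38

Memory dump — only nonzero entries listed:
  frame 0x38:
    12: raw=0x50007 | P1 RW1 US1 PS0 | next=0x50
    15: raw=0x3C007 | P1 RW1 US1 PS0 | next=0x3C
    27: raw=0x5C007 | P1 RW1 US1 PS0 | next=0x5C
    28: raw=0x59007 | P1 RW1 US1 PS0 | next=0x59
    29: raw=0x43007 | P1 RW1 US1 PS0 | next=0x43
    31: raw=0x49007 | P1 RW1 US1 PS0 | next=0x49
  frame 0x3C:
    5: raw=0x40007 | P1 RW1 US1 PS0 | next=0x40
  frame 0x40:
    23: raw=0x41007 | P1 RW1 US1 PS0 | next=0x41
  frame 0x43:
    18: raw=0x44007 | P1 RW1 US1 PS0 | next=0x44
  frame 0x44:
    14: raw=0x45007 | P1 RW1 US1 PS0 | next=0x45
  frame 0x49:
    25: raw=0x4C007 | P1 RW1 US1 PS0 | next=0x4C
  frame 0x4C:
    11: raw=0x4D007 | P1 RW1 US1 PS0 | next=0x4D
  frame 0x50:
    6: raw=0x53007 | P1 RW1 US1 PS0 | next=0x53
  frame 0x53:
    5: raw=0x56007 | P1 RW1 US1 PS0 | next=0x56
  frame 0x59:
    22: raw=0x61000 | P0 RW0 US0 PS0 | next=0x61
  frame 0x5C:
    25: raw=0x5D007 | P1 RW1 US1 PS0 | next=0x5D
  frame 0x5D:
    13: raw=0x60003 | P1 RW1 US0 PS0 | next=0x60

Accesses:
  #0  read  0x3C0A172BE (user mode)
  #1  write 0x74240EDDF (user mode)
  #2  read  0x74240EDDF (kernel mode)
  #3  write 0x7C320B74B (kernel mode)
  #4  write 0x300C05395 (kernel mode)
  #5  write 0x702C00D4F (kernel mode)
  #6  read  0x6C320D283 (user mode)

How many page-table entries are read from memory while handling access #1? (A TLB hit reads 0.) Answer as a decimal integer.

Per-access translation:
#0 VA=0x3C0A172BE (r,user):
  lvl0: tbl 0x38, slot 15 ⇒ 0x3C007 (P1/RW1/US1/PS0)
  lvl1: tbl 0x3C, slot 5 ⇒ 0x40007 (P1/RW1/US1/PS0)
  lvl2: tbl 0x40, slot 23 ⇒ 0x41007 (P1/RW1/US1/PS0)
  ✓ 0x412BE  — 3 lookups
#1 VA=0x74240EDDF (w,user):
  lvl0: tbl 0x38, slot 29 ⇒ 0x43007 (P1/RW1/US1/PS0)
  lvl1: tbl 0x43, slot 18 ⇒ 0x44007 (P1/RW1/US1/PS0)
  lvl2: tbl 0x44, slot 14 ⇒ 0x45007 (P1/RW1/US1/PS0)
  ✓ 0x45DDF  — 3 lookups
#2 VA=0x74240EDDF (r,kernel):
  TLB hit vpn=0x74240E → PA=0x45DDF
#3 VA=0x7C320B74B (w,kernel):
  lvl0: tbl 0x38, slot 31 ⇒ 0x49007 (P1/RW1/US1/PS0)
  lvl1: tbl 0x49, slot 25 ⇒ 0x4C007 (P1/RW1/US1/PS0)
  lvl2: tbl 0x4C, slot 11 ⇒ 0x4D007 (P1/RW1/US1/PS0)
  ✓ 0x4D74B  — 3 lookups
#4 VA=0x300C05395 (w,kernel):
  lvl0: tbl 0x38, slot 12 ⇒ 0x50007 (P1/RW1/US1/PS0)
  lvl1: tbl 0x50, slot 6 ⇒ 0x53007 (P1/RW1/US1/PS0)
  lvl2: tbl 0x53, slot 5 ⇒ 0x56007 (P1/RW1/US1/PS0)
  ✓ 0x56395  — 3 lookups
#5 VA=0x702C00D4F (w,kernel):
  lvl0: tbl 0x38, slot 28 ⇒ 0x59007 (P1/RW1/US1/PS0)
  lvl1: tbl 0x59, slot 22 ⇒ 0x61000 (P0/RW0/US0/PS0)
  ⇒ fault: PAGE_NOT_PRESENT  — 2 lookups
#6 VA=0x6C320D283 (r,user):
  lvl0: tbl 0x38, slot 27 ⇒ 0x5C007 (P1/RW1/US1/PS0)
  lvl1: tbl 0x5C, slot 25 ⇒ 0x5D007 (P1/RW1/US1/PS0)
  lvl2: tbl 0x5D, slot 13 ⇒ 0x60003 (P1/RW1/US0/PS0)
  ⇒ fault: PROTECTION_VIOLATION  — 3 lookups

Entries read for #1: 3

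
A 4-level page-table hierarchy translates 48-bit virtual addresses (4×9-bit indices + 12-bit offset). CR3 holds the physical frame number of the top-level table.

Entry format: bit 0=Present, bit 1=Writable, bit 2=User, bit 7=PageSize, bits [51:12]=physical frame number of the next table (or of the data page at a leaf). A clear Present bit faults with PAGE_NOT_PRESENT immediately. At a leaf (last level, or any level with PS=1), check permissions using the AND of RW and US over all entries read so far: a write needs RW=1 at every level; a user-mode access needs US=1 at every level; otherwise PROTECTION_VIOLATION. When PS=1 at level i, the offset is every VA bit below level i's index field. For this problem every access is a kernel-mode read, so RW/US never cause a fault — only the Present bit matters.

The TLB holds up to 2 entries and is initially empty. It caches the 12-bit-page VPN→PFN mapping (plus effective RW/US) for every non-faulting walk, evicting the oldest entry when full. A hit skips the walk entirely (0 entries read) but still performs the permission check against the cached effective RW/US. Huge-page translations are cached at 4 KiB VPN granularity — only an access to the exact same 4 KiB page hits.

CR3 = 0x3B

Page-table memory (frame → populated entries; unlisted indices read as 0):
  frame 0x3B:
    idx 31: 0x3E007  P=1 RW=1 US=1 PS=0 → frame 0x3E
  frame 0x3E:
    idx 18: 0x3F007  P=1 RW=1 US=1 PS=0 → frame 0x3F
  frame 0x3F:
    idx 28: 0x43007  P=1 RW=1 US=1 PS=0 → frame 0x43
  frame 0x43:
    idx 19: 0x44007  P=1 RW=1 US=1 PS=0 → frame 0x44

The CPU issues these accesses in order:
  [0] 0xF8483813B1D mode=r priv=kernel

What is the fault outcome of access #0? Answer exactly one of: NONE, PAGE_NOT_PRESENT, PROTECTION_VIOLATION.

Trace:
#0 VA=0xF8483813B1D (r,kernel):
  [0] read 0x3B idx=31: raw=0x3E007 flags P=1 W=1 U=1 S=0
  [1] read 0x3E idx=18: raw=0x3F007 flags P=1 W=1 U=1 S=0
  [2] read 0x3F idx=28: raw=0x43007 flags P=1 W=1 U=1 S=0
  [3] read 0x43 idx=19: raw=0x44007 flags P=1 W=1 U=1 S=0
  → PA=0x44B1D  (4 entries read)

Access #0 fault: NONE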